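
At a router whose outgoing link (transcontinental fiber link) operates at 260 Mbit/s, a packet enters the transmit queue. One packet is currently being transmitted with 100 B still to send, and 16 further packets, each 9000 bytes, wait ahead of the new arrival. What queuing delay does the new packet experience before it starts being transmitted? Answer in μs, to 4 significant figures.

4434 μs

Each queued packet: L/R = 72000/260000000 = 276.923 μs.
16 queued → 4430.77 μs.
Plus remaining 800 bits of current packet: 3.07692 μs.
Queuing delay = 4434 μs.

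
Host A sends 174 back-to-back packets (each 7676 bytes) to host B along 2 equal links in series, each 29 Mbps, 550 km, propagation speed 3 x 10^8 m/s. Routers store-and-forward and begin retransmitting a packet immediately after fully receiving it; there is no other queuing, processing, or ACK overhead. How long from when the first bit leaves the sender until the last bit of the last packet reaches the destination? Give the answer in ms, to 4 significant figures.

374.2 ms

Per-hop transmission t_tx = L/R = 61408/29000000 = 2.11752 ms.
Per-hop propagation t_prop = 550000/300000000 = 1.83333 ms.
Pipeline fill: first packet needs 2·t_tx to clear all hops; remaining 173 packets each add one t_tx.
Total = (2+174-1)·t_tx + 2·t_prop = 175·2.11752 + 2·1.83333 = 374.2 ms.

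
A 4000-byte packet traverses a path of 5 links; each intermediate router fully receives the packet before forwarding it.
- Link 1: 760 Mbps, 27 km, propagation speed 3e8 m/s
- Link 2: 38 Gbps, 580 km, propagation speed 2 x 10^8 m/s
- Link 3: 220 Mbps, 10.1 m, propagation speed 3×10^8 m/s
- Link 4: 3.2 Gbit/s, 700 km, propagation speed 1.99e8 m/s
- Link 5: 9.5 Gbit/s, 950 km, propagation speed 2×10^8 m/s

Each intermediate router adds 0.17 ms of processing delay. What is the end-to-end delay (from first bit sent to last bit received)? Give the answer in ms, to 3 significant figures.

12.1 ms

L = 4000 × 8 = 32000 bits.
Transmission delays (L/R per hop): 0.0421053, 0.000842105, 0.145455, 0.01, 0.00336842 ms; sum = 0.20177 ms.
Propagation delays (d/s per hop): 0.09, 2.9, 3.36667e-05, 3.51759, 4.75 ms; sum = 11.2576 ms.
Processing at 4 router(s): 4 × 0.17 ms = 0.68 ms.
End-to-end = 12.1 ms.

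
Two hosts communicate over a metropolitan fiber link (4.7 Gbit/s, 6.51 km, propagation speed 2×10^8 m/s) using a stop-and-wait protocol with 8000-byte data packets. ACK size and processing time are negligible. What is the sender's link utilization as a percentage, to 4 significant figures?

t_tx = L/R = 64000/4700000000 = 1.3617e-05 s.
t_prop = 6510/200000000 = 3.255e-05 s; RTT = 6.51e-05 s.
Cycle = t_tx + RTT = 7.8717e-05 s.
Utilization = t_tx / cycle = 1.3617e-05/7.8717e-05 = 17.30 %.

17.30 %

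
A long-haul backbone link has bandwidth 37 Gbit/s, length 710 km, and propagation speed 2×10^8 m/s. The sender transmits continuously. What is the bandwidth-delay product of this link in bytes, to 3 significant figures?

16400000 bytes

Propagation delay = 710000 / 200000000 = 0.00355 s.
BDP = R × t_prop = 37000000000 × 0.00355 = 131350000 bits.
In bytes: 131350000/8 = 16400000 bytes.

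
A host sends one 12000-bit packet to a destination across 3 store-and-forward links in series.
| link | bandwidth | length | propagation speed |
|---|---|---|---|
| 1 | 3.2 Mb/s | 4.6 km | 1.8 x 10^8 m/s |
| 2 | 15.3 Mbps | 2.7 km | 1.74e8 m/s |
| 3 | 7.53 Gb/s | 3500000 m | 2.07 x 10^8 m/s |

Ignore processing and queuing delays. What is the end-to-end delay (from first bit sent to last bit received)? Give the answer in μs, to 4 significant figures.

21490 μs

Transmission delays (L/R per hop): 3750, 784.314, 1.59363 μs; sum = 4535.91 μs.
Propagation delays (d/s per hop): 25.5556, 15.5172, 16908.2 μs; sum = 16949.3 μs.
End-to-end = 21490 μs.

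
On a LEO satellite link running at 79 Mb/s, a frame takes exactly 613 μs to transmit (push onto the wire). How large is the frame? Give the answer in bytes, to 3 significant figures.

6050 bytes

L = R × t_tx = 79000000 b/s × 0.000613 s = 48427 bits.
In bytes: 48427 / 8 = 6050 bytes.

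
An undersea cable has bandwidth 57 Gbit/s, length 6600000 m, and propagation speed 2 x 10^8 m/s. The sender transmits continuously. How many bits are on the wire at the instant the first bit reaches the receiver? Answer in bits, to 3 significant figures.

1880000000 bits

Propagation delay = 6600000 / 200000000 = 0.033 s.
BDP = R × t_prop = 57000000000 × 0.033 = 1881000000 bits.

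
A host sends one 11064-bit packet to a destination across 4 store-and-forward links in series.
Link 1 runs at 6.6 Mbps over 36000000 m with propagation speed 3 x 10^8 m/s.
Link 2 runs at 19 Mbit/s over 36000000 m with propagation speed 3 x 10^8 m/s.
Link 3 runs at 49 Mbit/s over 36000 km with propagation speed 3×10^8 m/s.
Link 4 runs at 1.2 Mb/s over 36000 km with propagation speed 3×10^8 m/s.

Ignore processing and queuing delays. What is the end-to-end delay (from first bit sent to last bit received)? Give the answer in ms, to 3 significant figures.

Transmission delays (L/R per hop): 1.67636, 0.582316, 0.225796, 9.22 ms; sum = 11.7045 ms.
Propagation delays (d/s per hop): 120, 120, 120, 120 ms; sum = 480 ms.
End-to-end = 492 ms.

492 ms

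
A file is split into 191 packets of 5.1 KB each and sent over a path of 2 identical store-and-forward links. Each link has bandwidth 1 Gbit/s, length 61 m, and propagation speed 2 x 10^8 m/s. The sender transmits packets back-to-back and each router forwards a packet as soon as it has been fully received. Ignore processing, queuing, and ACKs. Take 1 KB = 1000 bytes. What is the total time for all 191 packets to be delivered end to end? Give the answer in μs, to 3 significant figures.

Per-hop transmission t_tx = L/R = 40800/1000000000 = 40.8 μs.
Per-hop propagation t_prop = 61/200000000 = 0.305 μs.
Pipeline fill: first packet needs 2·t_tx to clear all hops; remaining 190 packets each add one t_tx.
Total = (2+191-1)·t_tx + 2·t_prop = 192·40.8 + 2·0.305 = 7830 μs.

7830 μs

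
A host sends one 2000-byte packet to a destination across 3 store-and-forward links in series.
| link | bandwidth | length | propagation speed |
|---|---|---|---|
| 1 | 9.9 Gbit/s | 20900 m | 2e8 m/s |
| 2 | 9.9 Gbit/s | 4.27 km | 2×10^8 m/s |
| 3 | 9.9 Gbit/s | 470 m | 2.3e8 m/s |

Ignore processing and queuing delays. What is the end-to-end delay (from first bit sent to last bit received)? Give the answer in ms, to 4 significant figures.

0.1327 ms

L = 2000 × 8 = 16000 bits.
Transmission delay per hop = L/R = 16000/9900000000 = 0.00161616 ms; 3 hops → 0.00484848 ms.
Propagation delays (d/s per hop): 0.1045, 0.02135, 0.00204348 ms; sum = 0.127893 ms.
End-to-end = 0.1327 ms.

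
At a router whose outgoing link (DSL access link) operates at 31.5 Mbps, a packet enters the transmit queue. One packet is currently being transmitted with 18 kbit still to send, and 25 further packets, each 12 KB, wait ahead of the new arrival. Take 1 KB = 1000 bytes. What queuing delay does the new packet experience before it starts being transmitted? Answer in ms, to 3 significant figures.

76.8 ms

Each queued packet: L/R = 96000/31500000 = 3.04762 ms.
25 queued → 76.1905 ms.
Plus remaining 18000 bits of current packet: 0.571429 ms.
Queuing delay = 76.8 ms.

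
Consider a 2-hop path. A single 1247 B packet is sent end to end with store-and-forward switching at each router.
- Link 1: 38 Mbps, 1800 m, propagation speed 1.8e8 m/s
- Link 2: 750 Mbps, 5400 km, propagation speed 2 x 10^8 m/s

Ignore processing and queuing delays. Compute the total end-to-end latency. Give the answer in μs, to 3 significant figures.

L = 1247 × 8 = 9976 bits.
Transmission delays (L/R per hop): 262.526, 13.3013 μs; sum = 275.828 μs.
Propagation delays (d/s per hop): 10, 27000 μs; sum = 27010 μs.
End-to-end = 27300 μs.

27300 μs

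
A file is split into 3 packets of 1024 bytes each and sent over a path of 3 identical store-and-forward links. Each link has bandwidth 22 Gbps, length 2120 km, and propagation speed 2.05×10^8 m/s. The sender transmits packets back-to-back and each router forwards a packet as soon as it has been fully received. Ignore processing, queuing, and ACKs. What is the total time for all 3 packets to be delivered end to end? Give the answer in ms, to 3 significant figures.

Per-hop transmission t_tx = L/R = 8192/22000000000 = 0.000372364 ms.
Per-hop propagation t_prop = 2120000/2.05e+08 = 10.3415 ms.
Pipeline fill: first packet needs 3·t_tx to clear all hops; remaining 2 packets each add one t_tx.
Total = (3+3-1)·t_tx + 3·t_prop = 5·0.000372364 + 3·10.3415 = 31.0 ms.

31.0 ms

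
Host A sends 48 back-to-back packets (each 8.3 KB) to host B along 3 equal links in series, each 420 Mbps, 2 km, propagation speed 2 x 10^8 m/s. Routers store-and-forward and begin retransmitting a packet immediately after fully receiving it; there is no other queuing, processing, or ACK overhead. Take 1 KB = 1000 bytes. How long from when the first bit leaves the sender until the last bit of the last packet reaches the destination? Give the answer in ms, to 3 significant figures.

7.93 ms

Per-hop transmission t_tx = L/R = 66400/420000000 = 0.158095 ms.
Per-hop propagation t_prop = 2000/200000000 = 0.01 ms.
Pipeline fill: first packet needs 3·t_tx to clear all hops; remaining 47 packets each add one t_tx.
Total = (3+48-1)·t_tx + 3·t_prop = 50·0.158095 + 3·0.01 = 7.93 ms.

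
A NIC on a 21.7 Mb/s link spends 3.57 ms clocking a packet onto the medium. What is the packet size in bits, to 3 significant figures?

L = R × t_tx = 21700000 b/s × 0.00357 s = 77469 bits.

77500 bits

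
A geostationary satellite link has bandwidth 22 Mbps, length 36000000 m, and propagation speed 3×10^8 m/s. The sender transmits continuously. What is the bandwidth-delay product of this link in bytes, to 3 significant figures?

Propagation delay = 36000000 / 300000000 = 0.12 s.
BDP = R × t_prop = 22000000 × 0.12 = 2640000 bits.
In bytes: 2640000/8 = 330000 bytes.

330000 bytes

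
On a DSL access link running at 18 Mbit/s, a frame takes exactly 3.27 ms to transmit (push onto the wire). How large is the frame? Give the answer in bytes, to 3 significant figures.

L = R × t_tx = 18000000 b/s × 0.00327 s = 58860 bits.
In bytes: 58860 / 8 = 7360 bytes.

7360 bytes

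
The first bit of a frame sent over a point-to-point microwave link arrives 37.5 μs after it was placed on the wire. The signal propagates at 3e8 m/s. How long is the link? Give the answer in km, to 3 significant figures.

d = s × t_prop = 300000000 × 3.75e-05 = 11.3 km.

11.3 km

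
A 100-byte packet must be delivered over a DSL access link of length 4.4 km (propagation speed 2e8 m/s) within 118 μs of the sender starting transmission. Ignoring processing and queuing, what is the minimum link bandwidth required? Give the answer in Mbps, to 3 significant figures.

L = 800 bits.
Propagation delay = 4400 / 200000000 = 22 μs.
Transmission budget = 118 − 22 = 96 μs.
R ≥ L / t_tx = 800 bits / 9.6e-05 s = 8.33 Mbps.

8.33 Mbps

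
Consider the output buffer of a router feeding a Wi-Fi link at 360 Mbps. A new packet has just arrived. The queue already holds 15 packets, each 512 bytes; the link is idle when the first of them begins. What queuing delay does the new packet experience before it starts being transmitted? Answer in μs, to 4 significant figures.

Each queued packet: L/R = 4096/360000000 = 11.3778 μs.
15 queued → 170.667 μs.
Queuing delay = 170.7 μs.

170.7 μs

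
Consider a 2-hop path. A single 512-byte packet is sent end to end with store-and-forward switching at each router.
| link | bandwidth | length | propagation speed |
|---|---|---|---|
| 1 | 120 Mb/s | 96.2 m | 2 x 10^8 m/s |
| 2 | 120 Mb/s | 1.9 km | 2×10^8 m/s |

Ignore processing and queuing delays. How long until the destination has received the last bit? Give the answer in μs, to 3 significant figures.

78.2 μs

L = 512 × 8 = 4096 bits.
Transmission delay per hop = L/R = 4096/120000000 = 34.1333 μs; 2 hops → 68.2667 μs.
Propagation delays (d/s per hop): 0.481, 9.5 μs; sum = 9.981 μs.
End-to-end = 78.2 μs.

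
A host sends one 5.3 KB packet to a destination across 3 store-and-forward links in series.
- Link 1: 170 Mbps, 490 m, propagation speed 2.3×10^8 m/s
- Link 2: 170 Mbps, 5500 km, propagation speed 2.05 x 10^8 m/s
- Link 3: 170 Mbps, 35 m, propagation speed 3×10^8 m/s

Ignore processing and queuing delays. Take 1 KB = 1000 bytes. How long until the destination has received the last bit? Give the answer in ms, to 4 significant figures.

27.58 ms

L = 42400 bits.
Transmission delay per hop = L/R = 42400/170000000 = 0.249412 ms; 3 hops → 0.748235 ms.
Propagation delays (d/s per hop): 0.00213043, 26.8293, 0.000116667 ms; sum = 26.8315 ms.
End-to-end = 27.58 ms.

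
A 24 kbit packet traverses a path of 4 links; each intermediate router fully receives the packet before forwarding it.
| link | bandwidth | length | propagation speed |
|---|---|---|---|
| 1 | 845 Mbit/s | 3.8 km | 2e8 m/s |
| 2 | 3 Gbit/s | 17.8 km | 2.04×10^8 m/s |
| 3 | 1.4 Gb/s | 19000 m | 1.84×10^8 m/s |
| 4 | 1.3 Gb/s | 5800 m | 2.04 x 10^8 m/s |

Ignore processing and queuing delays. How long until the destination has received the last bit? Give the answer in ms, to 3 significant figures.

0.310 ms

L = 24000 bits.
Transmission delays (L/R per hop): 0.0284024, 0.008, 0.0171429, 0.0184615 ms; sum = 0.0720068 ms.
Propagation delays (d/s per hop): 0.019, 0.0872549, 0.103261, 0.0284314 ms; sum = 0.237947 ms.
End-to-end = 0.310 ms.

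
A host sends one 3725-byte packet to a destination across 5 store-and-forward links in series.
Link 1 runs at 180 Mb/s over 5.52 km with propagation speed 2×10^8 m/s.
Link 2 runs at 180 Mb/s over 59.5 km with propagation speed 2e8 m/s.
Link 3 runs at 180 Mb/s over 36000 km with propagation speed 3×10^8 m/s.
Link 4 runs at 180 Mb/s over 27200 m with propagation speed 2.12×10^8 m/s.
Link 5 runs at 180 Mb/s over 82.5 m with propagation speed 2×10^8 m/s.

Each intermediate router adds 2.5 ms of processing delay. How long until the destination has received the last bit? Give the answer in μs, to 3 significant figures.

L = 3725 × 8 = 29800 bits.
Transmission delay per hop = L/R = 29800/180000000 = 165.556 μs; 5 hops → 827.778 μs.
Propagation delays (d/s per hop): 27.6, 297.5, 120000, 128.302, 0.4125 μs; sum = 120454 μs.
Processing at 4 router(s): 4 × 2.5 ms = 10000 μs.
End-to-end = 131000 μs.

131000 μs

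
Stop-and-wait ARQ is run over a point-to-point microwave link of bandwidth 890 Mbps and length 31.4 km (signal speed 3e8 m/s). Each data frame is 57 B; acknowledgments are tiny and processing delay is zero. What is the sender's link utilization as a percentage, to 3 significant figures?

t_tx = L/R = 456/890000000 = 5.1236e-07 s.
t_prop = 31400/300000000 = 0.000104667 s; RTT = 0.000209333 s.
Cycle = t_tx + RTT = 0.000209846 s.
Utilization = t_tx / cycle = 5.1236e-07/0.000209846 = 0.244 %.

0.244 %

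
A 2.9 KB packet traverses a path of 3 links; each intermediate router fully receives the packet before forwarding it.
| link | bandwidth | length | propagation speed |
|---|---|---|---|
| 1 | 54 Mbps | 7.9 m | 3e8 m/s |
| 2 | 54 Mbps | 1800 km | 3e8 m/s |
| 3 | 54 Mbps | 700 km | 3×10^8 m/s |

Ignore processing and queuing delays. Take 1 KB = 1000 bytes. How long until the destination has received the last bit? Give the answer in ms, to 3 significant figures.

L = 23200 bits.
Transmission delay per hop = L/R = 23200/54000000 = 0.42963 ms; 3 hops → 1.28889 ms.
Propagation delays (d/s per hop): 2.63333e-05, 6, 2.33333 ms; sum = 8.33336 ms.
End-to-end = 9.62 ms.

9.62 ms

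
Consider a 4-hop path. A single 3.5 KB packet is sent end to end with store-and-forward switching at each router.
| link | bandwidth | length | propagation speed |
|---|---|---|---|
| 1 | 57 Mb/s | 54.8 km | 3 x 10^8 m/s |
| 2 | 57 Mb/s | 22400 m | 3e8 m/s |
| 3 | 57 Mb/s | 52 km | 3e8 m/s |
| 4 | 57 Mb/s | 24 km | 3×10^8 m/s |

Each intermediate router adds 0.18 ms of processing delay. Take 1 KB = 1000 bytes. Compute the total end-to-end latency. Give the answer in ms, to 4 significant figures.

L = 28000 bits.
Transmission delay per hop = L/R = 28000/57000000 = 0.491228 ms; 4 hops → 1.96491 ms.
Propagation delays (d/s per hop): 0.182667, 0.0746667, 0.173333, 0.08 ms; sum = 0.510667 ms.
Processing at 3 router(s): 3 × 0.18 ms = 0.54 ms.
End-to-end = 3.016 ms.

3.016 ms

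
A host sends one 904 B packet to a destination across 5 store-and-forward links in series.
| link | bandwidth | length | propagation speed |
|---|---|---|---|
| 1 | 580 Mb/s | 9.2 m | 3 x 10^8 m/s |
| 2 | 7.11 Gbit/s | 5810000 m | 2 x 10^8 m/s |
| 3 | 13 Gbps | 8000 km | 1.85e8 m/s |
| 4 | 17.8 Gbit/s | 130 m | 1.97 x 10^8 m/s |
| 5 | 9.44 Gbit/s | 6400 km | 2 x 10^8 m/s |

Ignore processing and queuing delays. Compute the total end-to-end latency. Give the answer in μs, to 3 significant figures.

104000 μs

L = 904 × 8 = 7232 bits.
Transmission delays (L/R per hop): 12.469, 1.01716, 0.556308, 0.406292, 0.766102 μs; sum = 15.2148 μs.
Propagation delays (d/s per hop): 0.0306667, 29050, 43243.2, 0.659898, 32000 μs; sum = 104294 μs.
End-to-end = 104000 μs.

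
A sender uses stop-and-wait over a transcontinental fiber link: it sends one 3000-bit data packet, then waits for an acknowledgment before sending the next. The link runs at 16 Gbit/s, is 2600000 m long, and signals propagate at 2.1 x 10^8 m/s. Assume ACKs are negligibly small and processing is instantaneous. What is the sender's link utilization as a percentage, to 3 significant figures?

0.000757 %

t_tx = L/R = 3000/16000000000 = 1.875e-07 s.
t_prop = 2600000/210000000 = 0.012381 s; RTT = 0.0247619 s.
Cycle = t_tx + RTT = 0.0247621 s.
Utilization = t_tx / cycle = 1.875e-07/0.0247621 = 0.000757 %.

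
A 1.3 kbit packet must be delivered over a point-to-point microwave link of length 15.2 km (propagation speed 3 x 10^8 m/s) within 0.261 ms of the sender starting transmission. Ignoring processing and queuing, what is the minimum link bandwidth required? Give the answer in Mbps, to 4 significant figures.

Propagation delay = 15200 / 300000000 = 0.0506667 ms.
Transmission budget = 0.261 − 0.0506667 = 0.210333 ms.
R ≥ L / t_tx = 1300 bits / 0.000210333 s = 6.181 Mbps.

6.181 Mbps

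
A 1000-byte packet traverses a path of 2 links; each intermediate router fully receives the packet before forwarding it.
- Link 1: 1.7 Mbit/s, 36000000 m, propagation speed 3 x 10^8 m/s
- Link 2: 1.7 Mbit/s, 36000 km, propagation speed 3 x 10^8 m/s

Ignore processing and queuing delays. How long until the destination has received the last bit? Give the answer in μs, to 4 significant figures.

249400 μs

L = 1000 × 8 = 8000 bits.
Transmission delay per hop = L/R = 8000/1700000 = 4705.88 μs; 2 hops → 9411.76 μs.
Propagation delays (d/s per hop): 120000, 120000 μs; sum = 240000 μs.
End-to-end = 249400 μs.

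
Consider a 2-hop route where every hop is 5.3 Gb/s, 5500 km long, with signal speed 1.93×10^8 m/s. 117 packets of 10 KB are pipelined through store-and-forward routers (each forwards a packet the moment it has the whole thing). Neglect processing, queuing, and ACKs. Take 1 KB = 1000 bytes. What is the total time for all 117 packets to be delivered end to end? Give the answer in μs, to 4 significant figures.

Per-hop transmission t_tx = L/R = 80000/5300000000 = 15.0943 μs.
Per-hop propagation t_prop = 5500000/193000000 = 28497.4 μs.
Pipeline fill: first packet needs 2·t_tx to clear all hops; remaining 116 packets each add one t_tx.
Total = (2+117-1)·t_tx + 2·t_prop = 118·15.0943 + 2·28497.4 = 58780 μs.

58780 μs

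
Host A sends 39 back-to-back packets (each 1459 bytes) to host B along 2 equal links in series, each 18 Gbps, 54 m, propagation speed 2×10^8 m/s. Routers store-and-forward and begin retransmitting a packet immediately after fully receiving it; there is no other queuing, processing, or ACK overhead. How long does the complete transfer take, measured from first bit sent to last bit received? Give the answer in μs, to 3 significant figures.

26.5 μs

Per-hop transmission t_tx = L/R = 11672/18000000000 = 0.648444 μs.
Per-hop propagation t_prop = 54/200000000 = 0.27 μs.
Pipeline fill: first packet needs 2·t_tx to clear all hops; remaining 38 packets each add one t_tx.
Total = (2+39-1)·t_tx + 2·t_prop = 40·0.648444 + 2·0.27 = 26.5 μs.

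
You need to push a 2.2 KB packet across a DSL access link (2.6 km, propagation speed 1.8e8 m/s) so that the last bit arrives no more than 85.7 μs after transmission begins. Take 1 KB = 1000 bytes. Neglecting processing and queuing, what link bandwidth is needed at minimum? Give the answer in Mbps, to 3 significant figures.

247 Mbps

L = 17600 bits.
Propagation delay = 2600 / 180000000 = 14.4444 μs.
Transmission budget = 85.7 − 14.4444 = 71.2556 μs.
R ≥ L / t_tx = 17600 bits / 7.12556e-05 s = 247 Mbps.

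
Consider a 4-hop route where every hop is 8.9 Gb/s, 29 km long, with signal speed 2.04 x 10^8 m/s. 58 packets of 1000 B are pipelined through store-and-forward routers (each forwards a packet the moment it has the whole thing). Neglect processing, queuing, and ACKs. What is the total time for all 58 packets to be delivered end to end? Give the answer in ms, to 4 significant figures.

Per-hop transmission t_tx = L/R = 8000/8900000000 = 0.000898876 ms.
Per-hop propagation t_prop = 29000/204000000 = 0.142157 ms.
Pipeline fill: first packet needs 4·t_tx to clear all hops; remaining 57 packets each add one t_tx.
Total = (4+58-1)·t_tx + 4·t_prop = 61·0.000898876 + 4·0.142157 = 0.6235 ms.

0.6235 ms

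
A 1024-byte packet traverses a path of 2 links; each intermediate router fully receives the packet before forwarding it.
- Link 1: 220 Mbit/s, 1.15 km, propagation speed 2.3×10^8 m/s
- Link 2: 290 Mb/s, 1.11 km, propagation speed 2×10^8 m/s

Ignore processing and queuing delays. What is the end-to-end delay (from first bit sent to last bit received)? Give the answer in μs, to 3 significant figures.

L = 1024 × 8 = 8192 bits.
Transmission delays (L/R per hop): 37.2364, 28.2483 μs; sum = 65.4846 μs.
Propagation delays (d/s per hop): 5, 5.55 μs; sum = 10.55 μs.
End-to-end = 76.0 μs.

76.0 μs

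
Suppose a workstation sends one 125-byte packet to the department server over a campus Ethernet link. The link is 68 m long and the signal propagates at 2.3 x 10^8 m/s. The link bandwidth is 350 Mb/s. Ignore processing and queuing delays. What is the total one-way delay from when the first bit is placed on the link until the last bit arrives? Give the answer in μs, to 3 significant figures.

3.15 μs

L = 125 × 8 = 1000 bits.
Transmission delay = L/R = 1000 / 350000000 = 2.85714 μs.
Propagation delay = d/s = 68 m / 2.3e+08 m/s = 0.295652 μs.
Total = 3.15 μs.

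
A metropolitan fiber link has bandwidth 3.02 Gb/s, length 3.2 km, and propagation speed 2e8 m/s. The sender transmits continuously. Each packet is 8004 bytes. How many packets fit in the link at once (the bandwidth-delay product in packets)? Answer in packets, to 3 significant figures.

0.755 packets

Propagation delay = 3200 / 200000000 = 1.6e-05 s.
BDP = R × t_prop = 3020000000 × 1.6e-05 = 48320 bits.
In packets of 64032 bits: 0.755 packets.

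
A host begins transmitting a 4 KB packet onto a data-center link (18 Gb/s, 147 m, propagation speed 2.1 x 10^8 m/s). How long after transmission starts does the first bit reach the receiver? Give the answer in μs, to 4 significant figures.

0.7000 μs

First bit experiences only propagation delay: d/s = 147/210000000 = 0.7000 μs.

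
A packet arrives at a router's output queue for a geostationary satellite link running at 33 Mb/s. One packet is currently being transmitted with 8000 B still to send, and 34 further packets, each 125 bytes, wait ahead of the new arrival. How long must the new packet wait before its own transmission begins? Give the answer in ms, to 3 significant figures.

2.97 ms

Each queued packet: L/R = 1000/33000000 = 0.030303 ms.
34 queued → 1.0303 ms.
Plus remaining 64000 bits of current packet: 1.93939 ms.
Queuing delay = 2.97 ms.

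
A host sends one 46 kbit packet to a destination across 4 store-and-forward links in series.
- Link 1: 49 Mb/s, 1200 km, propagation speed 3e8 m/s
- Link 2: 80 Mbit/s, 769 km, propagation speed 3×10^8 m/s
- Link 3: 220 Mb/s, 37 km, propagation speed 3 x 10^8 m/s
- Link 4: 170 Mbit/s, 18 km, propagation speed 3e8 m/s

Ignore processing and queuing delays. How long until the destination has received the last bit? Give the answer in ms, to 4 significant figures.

L = 46000 bits.
Transmission delays (L/R per hop): 0.938776, 0.575, 0.209091, 0.270588 ms; sum = 1.99345 ms.
Propagation delays (d/s per hop): 4, 2.56333, 0.123333, 0.06 ms; sum = 6.74667 ms.
End-to-end = 8.740 ms.

8.740 ms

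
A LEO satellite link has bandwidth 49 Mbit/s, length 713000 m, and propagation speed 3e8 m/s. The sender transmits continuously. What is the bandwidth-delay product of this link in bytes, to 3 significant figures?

14600 bytes

Propagation delay = 713000 / 300000000 = 0.00237667 s.
BDP = R × t_prop = 49000000 × 0.00237667 = 116457 bits.
In bytes: 116457/8 = 14600 bytes.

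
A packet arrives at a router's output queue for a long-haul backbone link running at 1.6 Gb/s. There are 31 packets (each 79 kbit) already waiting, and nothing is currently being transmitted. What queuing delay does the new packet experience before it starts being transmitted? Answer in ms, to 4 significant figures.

Each queued packet: L/R = 79000/1600000000 = 0.049375 ms.
31 queued → 1.53063 ms.
Queuing delay = 1.531 ms.

1.531 ms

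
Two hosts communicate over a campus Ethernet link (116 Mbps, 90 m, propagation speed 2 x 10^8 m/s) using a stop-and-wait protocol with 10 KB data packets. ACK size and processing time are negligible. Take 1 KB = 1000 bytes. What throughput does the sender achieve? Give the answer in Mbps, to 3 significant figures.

116 Mbps

t_tx = L/R = 80000/116000000 = 0.000689655 s.
t_prop = 90/200000000 = 4.5e-07 s; RTT = 9e-07 s.
Cycle = t_tx + RTT = 0.000690555 s.
Throughput = L / cycle = 80000 / 0.000690555 = 116 Mbps.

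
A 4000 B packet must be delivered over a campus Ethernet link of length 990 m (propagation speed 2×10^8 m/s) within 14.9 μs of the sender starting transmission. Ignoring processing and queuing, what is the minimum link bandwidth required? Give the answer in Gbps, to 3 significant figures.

L = 32000 bits.
Propagation delay = 990 / 200000000 = 4.95 μs.
Transmission budget = 14.9 − 4.95 = 9.95 μs.
R ≥ L / t_tx = 32000 bits / 9.95e-06 s = 3.22 Gbps.

3.22 Gbps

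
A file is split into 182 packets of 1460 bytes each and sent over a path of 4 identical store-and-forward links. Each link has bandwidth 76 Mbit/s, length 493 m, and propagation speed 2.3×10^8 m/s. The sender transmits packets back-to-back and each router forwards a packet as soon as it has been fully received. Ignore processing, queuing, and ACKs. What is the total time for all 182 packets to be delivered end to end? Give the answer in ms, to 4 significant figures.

Per-hop transmission t_tx = L/R = 11680/76000000 = 0.153684 ms.
Per-hop propagation t_prop = 493/2.3e+08 = 0.00214348 ms.
Pipeline fill: first packet needs 4·t_tx to clear all hops; remaining 181 packets each add one t_tx.
Total = (4+182-1)·t_tx + 4·t_prop = 185·0.153684 + 4·0.00214348 = 28.44 ms.

28.44 ms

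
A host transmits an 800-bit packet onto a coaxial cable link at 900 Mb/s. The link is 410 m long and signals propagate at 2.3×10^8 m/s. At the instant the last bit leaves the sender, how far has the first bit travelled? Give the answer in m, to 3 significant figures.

204 m

t_tx = L/R = 800/900000000 = 8.88889e-07 s.
Distance = s × t_tx = 2.3e+08 × 8.88889e-07 = 204 m.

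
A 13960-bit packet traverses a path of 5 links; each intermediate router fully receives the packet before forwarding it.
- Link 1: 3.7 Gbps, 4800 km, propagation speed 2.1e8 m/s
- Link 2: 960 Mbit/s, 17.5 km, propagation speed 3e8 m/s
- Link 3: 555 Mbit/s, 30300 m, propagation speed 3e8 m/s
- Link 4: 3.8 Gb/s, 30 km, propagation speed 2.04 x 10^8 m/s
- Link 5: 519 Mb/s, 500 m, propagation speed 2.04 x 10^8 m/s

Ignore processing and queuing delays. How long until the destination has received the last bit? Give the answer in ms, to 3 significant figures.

Transmission delays (L/R per hop): 0.00377297, 0.0145417, 0.0251532, 0.00367368, 0.0268979 ms; sum = 0.0740394 ms.
Propagation delays (d/s per hop): 22.8571, 0.0583333, 0.101, 0.147059, 0.00245098 ms; sum = 23.166 ms.
End-to-end = 23.2 ms.

23.2 ms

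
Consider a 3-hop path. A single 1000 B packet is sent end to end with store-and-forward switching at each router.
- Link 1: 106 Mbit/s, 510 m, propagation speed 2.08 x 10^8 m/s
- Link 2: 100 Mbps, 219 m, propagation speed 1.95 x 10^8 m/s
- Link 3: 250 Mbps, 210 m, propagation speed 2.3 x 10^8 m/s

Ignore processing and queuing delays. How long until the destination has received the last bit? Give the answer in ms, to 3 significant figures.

0.192 ms

L = 1000 × 8 = 8000 bits.
Transmission delays (L/R per hop): 0.0754717, 0.08, 0.032 ms; sum = 0.187472 ms.
Propagation delays (d/s per hop): 0.00245192, 0.00112308, 0.000913043 ms; sum = 0.00448804 ms.
End-to-end = 0.192 ms.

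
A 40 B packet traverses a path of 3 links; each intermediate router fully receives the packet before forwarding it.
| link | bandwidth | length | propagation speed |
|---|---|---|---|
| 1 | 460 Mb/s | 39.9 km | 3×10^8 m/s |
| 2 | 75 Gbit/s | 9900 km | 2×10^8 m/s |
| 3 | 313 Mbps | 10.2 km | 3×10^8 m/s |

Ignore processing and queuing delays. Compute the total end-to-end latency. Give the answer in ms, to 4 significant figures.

L = 40 × 8 = 320 bits.
Transmission delays (L/R per hop): 0.000695652, 4.26667e-06, 0.00102236 ms; sum = 0.00172228 ms.
Propagation delays (d/s per hop): 0.133, 49.5, 0.034 ms; sum = 49.667 ms.
End-to-end = 49.67 ms.

49.67 ms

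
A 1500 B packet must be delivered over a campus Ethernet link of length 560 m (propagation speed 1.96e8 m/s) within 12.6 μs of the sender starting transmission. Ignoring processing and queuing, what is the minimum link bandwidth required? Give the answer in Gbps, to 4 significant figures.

1.232 Gbps

L = 12000 bits.
Propagation delay = 560 / 196000000 = 2.85714 μs.
Transmission budget = 12.6 − 2.85714 = 9.74286 μs.
R ≥ L / t_tx = 12000 bits / 9.74286e-06 s = 1.232 Gbps.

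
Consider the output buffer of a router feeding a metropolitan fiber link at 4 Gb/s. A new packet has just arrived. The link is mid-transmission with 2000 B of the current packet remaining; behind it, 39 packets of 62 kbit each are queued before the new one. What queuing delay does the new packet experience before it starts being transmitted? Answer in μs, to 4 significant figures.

608.5 μs

Each queued packet: L/R = 62000/4000000000 = 15.5 μs.
39 queued → 604.5 μs.
Plus remaining 16000 bits of current packet: 4 μs.
Queuing delay = 608.5 μs.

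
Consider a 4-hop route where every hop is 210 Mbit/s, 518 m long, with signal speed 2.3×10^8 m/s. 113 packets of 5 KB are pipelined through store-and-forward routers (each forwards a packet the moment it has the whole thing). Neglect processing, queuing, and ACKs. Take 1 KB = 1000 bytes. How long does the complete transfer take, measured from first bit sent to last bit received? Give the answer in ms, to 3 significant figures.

Per-hop transmission t_tx = L/R = 40000/210000000 = 0.190476 ms.
Per-hop propagation t_prop = 518/2.3e+08 = 0.00225217 ms.
Pipeline fill: first packet needs 4·t_tx to clear all hops; remaining 112 packets each add one t_tx.
Total = (4+113-1)·t_tx + 4·t_prop = 116·0.190476 + 4·0.00225217 = 22.1 ms.

22.1 ms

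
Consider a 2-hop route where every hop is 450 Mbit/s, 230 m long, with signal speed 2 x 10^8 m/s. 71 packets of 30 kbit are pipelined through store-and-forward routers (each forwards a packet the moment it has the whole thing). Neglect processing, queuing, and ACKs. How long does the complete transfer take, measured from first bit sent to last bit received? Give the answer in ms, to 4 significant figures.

4.802 ms

Per-hop transmission t_tx = L/R = 30000/450000000 = 0.0666667 ms.
Per-hop propagation t_prop = 230/200000000 = 0.00115 ms.
Pipeline fill: first packet needs 2·t_tx to clear all hops; remaining 70 packets each add one t_tx.
Total = (2+71-1)·t_tx + 2·t_prop = 72·0.0666667 + 2·0.00115 = 4.802 ms.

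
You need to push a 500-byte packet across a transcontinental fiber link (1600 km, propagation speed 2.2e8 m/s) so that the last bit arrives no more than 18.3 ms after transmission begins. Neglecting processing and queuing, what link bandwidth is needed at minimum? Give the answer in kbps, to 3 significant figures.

L = 4000 bits.
Propagation delay = 1600000 / 2.2e+08 = 7.27273 ms.
Transmission budget = 18.3 − 7.27273 = 11.0273 ms.
R ≥ L / t_tx = 4000 bits / 0.0110273 s = 363 kbps.

363 kbps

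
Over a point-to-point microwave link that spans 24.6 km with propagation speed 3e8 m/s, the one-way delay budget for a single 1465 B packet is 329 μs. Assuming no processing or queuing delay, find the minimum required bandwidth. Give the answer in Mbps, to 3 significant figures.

L = 11720 bits.
Propagation delay = 24600 / 300000000 = 82 μs.
Transmission budget = 329 − 82 = 247 μs.
R ≥ L / t_tx = 11720 bits / 0.000247 s = 47.4 Mbps.

47.4 Mbps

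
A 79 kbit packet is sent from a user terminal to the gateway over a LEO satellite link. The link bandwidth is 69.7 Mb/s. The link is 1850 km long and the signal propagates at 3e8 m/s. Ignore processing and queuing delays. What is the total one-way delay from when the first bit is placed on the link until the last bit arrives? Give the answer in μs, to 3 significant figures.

L = 79000 bits.
Transmission delay = L/R = 79000 / 69700000 = 1133.43 μs.
Propagation delay = d/s = 1850000 m / 300000000 m/s = 6166.67 μs.
Total = 7300 μs.

7300 μs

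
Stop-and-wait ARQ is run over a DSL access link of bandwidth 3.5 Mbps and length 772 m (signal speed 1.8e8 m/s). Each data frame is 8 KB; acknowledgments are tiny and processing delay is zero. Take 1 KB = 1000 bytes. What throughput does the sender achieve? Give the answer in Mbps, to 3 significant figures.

t_tx = L/R = 64000/3500000 = 0.0182857 s.
t_prop = 772/180000000 = 4.28889e-06 s; RTT = 8.57778e-06 s.
Cycle = t_tx + RTT = 0.0182943 s.
Throughput = L / cycle = 64000 / 0.0182943 = 3.50 Mbps.

3.50 Mbps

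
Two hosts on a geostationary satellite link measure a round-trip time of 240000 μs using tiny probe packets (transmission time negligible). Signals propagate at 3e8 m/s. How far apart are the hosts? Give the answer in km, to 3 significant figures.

One-way propagation = RTT/2 = 120000 μs.
d = s × t = 300000000 × 0.12 = 36000 km.

36000 km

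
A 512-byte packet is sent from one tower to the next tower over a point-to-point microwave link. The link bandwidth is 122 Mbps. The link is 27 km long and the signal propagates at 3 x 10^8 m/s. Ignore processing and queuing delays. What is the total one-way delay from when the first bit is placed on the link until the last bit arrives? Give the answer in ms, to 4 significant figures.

L = 512 × 8 = 4096 bits.
Transmission delay = L/R = 4096 / 122000000 = 0.0335738 ms.
Propagation delay = d/s = 27000 m / 300000000 m/s = 0.09 ms.
Total = 0.1236 ms.

0.1236 ms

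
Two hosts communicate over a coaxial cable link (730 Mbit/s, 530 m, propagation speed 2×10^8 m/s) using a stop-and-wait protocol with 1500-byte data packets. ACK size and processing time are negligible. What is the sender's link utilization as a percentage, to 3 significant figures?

75.6 %

t_tx = L/R = 12000/730000000 = 1.64384e-05 s.
t_prop = 530/200000000 = 2.65e-06 s; RTT = 5.3e-06 s.
Cycle = t_tx + RTT = 2.17384e-05 s.
Utilization = t_tx / cycle = 1.64384e-05/2.17384e-05 = 75.6 %.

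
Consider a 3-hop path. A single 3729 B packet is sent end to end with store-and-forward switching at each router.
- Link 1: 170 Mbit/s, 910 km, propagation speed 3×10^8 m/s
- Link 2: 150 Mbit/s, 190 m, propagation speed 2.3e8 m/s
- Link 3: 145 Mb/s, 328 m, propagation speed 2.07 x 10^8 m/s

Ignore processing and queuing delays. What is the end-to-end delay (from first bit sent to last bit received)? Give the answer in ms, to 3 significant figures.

3.62 ms

L = 3729 × 8 = 29832 bits.
Transmission delays (L/R per hop): 0.175482, 0.19888, 0.205738 ms; sum = 0.5801 ms.
Propagation delays (d/s per hop): 3.03333, 0.000826087, 0.00158454 ms; sum = 3.03574 ms.
End-to-end = 3.62 ms.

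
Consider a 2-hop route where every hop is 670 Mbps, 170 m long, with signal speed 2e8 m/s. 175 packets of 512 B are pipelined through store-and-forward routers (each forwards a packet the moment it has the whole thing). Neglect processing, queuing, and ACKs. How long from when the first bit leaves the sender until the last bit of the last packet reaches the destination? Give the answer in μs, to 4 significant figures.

Per-hop transmission t_tx = L/R = 4096/670000000 = 6.11343 μs.
Per-hop propagation t_prop = 170/200000000 = 0.85 μs.
Pipeline fill: first packet needs 2·t_tx to clear all hops; remaining 174 packets each add one t_tx.
Total = (2+175-1)·t_tx + 2·t_prop = 176·6.11343 + 2·0.85 = 1078 μs.

1078 μs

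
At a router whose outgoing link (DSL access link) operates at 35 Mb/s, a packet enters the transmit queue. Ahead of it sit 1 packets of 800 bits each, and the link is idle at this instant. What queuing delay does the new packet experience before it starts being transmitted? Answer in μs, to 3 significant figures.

22.9 μs

Each queued packet: L/R = 800/35000000 = 22.8571 μs.
1 queued → 22.8571 μs.
Queuing delay = 22.9 μs.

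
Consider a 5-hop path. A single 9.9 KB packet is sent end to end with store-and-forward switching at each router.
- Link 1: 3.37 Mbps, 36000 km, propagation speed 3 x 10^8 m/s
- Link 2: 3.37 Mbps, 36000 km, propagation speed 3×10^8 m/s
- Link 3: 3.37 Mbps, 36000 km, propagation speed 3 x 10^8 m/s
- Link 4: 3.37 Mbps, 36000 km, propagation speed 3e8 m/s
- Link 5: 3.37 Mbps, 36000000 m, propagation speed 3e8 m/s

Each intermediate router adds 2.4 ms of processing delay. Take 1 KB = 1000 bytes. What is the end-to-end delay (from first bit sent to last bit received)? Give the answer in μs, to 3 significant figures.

727000 μs

L = 79200 bits.
Transmission delay per hop = L/R = 79200/3370000 = 23501.5 μs; 5 hops → 117507 μs.
Propagation delays (d/s per hop): 120000, 120000, 120000, 120000, 120000 μs; sum = 600000 μs.
Processing at 4 router(s): 4 × 2.4 ms = 9600 μs.
End-to-end = 727000 μs.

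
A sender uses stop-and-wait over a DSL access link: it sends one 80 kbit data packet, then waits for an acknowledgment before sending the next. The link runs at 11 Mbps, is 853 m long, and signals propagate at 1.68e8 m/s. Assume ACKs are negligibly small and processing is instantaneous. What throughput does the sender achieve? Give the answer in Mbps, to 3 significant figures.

11.0 Mbps

t_tx = L/R = 80000/11000000 = 0.00727273 s.
t_prop = 853/168000000 = 5.07738e-06 s; RTT = 1.01548e-05 s.
Cycle = t_tx + RTT = 0.00728288 s.
Throughput = L / cycle = 80000 / 0.00728288 = 11.0 Mbps.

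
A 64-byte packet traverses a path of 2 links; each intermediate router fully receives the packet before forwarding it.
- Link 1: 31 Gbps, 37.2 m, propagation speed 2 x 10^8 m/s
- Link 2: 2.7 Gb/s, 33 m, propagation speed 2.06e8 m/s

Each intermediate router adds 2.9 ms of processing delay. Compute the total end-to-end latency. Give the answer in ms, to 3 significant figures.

2.90 ms

L = 64 × 8 = 512 bits.
Transmission delays (L/R per hop): 1.65161e-05, 0.00018963 ms; sum = 0.000206146 ms.
Propagation delays (d/s per hop): 0.000186, 0.000160194 ms; sum = 0.000346194 ms.
Processing at 1 router(s): 1 × 2.9 ms = 2.9 ms.
End-to-end = 2.90 ms.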